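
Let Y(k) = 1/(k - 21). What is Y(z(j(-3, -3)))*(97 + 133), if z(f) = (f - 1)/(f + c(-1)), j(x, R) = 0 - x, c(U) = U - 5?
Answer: -138/13 ≈ -10.615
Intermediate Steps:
c(U) = -5 + U
j(x, R) = -x
z(f) = (-1 + f)/(-6 + f) (z(f) = (f - 1)/(f + (-5 - 1)) = (-1 + f)/(f - 6) = (-1 + f)/(-6 + f))
Y(k) = 1/(-21 + k)
Y(z(j(-3, -3)))*(97 + 133) = (97 + 133)/(-21 + (-1 - 1*(-3))/(-6 - 1*(-3))) = 230/(-21 + (-1 + 3)/(-6 + 3)) = 230/(-21 + 2/(-3)) = 230/(-21 - 1/3*2) = 230/(-21 - 2/3) = 230/(-65/3) = -3/65*230 = -138/13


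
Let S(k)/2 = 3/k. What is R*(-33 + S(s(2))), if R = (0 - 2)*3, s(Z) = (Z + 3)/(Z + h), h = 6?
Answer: 702/5 ≈ 140.40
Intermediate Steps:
s(Z) = (3 + Z)/(6 + Z) (s(Z) = (Z + 3)/(Z + 6) = (3 + Z)/(6 + Z))
R = -6 (R = -2*3 = -6)
S(k) = 6/k (S(k) = 2*(3/k) = 6/k)
R*(-33 + S(s(2))) = -6*(-33 + 6/(((3 + 2)/(6 + 2)))) = -6*(-33 + 6/((5/8))) = -6*(-33 + 6/(((⅛)*5))) = -6*(-33 + 6/(5/8)) = -6*(-33 + 6*(8/5)) = -6*(-33 + 48/5) = -6*(-117/5) = 702/5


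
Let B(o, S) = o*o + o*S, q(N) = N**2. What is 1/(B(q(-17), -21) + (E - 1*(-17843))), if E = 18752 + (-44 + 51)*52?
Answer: 1/114411 ≈ 8.7404e-6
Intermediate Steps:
E = 19116 (E = 18752 + 7*52 = 18752 + 364 = 19116)
B(o, S) = o**2 + S*o
1/(B(q(-17), -21) + (E - 1*(-17843))) = 1/((-17)**2*(-21 + (-17)**2) + (19116 - 1*(-17843))) = 1/(289*(-21 + 289) + (19116 + 17843)) = 1/(289*268 + 36959) = 1/(77452 + 36959) = 1/114411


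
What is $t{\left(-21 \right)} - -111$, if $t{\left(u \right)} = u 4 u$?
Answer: $1875$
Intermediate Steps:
$t{\left(u \right)} = 4 u^{2}$ ($t{\left(u \right)} = 4 u u = 4 u^{2}$)
$t{\left(-21 \right)} - -111 = 4 \left(-21\right)^{2} - -111 = 4 \cdot 441 + 111 = 1764 + 111 = 1875$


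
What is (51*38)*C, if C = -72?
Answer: -139536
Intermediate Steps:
(51*38)*C = (51*38)*(-72) = 1938*(-72) = -139536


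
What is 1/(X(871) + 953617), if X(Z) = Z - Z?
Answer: 1/953617 ≈ 1.0486e-6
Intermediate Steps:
X(Z) = 0
1/(X(871) + 953617) = 1/(0 + 953617) = 1/953617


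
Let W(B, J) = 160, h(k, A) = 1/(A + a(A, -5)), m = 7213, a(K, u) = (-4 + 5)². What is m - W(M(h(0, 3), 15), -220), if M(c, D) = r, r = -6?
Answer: 7053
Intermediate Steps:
a(K, u) = 1 (a(K, u) = 1² = 1)
h(k, A) = 1/(1 + A) (h(k, A) = 1/(A + 1) = 1/(1 + A))
M(c, D) = -6
m - W(M(h(0, 3), 15), -220) = 7213 - 1*160 = 7213 - 160 = 7053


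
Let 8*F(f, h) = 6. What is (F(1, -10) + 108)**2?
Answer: 189225/16 ≈ 11827.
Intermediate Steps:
F(f, h) = 3/4 (F(f, h) = (1/8)*6 = 3/4)
(F(1, -10) + 108)**2 = (3/4 + 108)**2 = (435/4)**2 = 189225/16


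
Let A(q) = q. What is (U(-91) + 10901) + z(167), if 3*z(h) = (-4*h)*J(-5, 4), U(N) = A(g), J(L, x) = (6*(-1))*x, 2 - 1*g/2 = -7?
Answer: 16263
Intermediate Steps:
g = 18 (g = 4 - 2*(-7) = 4 + 14 = 18)
J(L, x) = -6*x
U(N) = 18
z(h) = 32*h (z(h) = ((-4*h)*(-6*4))/3 = (-4*h*(-24))/3 = (96*h)/3 = 32*h)
(U(-91) + 10901) + z(167) = (18 + 10901) + 32*167 = 10919 + 5344 = 16263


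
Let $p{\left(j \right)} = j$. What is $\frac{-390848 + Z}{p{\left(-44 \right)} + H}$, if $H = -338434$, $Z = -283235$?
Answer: $\frac{674083}{338478} \approx 1.9915$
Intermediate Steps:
$\frac{-390848 + Z}{p{\left(-44 \right)} + H} = \frac{-390848 - 283235}{-44 - 338434} = - \frac{674083}{-338478} = \left(-674083\right) \left(- \frac{1}{338478}\right) = \frac{674083}{338478}$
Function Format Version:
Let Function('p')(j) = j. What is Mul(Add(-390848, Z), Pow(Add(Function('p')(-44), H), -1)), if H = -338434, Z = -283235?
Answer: Rational(674083, 338478) ≈ 1.9915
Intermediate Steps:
Mul(Add(-390848, Z), Pow(Add(Function('p')(-44), H), -1)) = Mul(Add(-390848, -283235), Pow(Add(-44, -338434), -1)) = Mul(-674083, Pow(-338478, -1)) = Mul(-674083, Rational(-1, 338478)) = Rational(674083, 338478)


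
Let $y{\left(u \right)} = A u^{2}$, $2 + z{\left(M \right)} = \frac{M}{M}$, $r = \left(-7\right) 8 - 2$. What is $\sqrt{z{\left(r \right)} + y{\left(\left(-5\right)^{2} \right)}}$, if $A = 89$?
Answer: $2 \sqrt{13906} \approx 235.85$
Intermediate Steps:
$r = -58$ ($r = -56 - 2 = -58$)
$z{\left(M \right)} = -1$ ($z{\left(M \right)} = -2 + \frac{M}{M} = -2 + 1 = -1$)
$y{\left(u \right)} = 89 u^{2}$
$\sqrt{z{\left(r \right)} + y{\left(\left(-5\right)^{2} \right)}} = \sqrt{-1 + 89 \left(\left(-5\right)^{2}\right)^{2}} = \sqrt{-1 + 89 \cdot 25^{2}} = \sqrt{-1 + 89 \cdot 625} = \sqrt{-1 + 55625} = \sqrt{55624} = 2 \sqrt{13906}$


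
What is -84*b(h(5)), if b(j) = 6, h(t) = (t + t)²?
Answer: -504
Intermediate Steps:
h(t) = 4*t² (h(t) = (2*t)² = 4*t²)
-84*b(h(5)) = -84*6 = -504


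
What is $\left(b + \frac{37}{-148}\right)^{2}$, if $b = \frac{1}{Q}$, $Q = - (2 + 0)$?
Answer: $\frac{9}{16} \approx 0.5625$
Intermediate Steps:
$Q = -2$ ($Q = \left(-1\right) 2 = -2$)
$b = - \frac{1}{2}$ ($b = \frac{1}{-2} = - \frac{1}{2} \approx -0.5$)
$\left(b + \frac{37}{-148}\right)^{2} = \left(- \frac{1}{2} + \frac{37}{-148}\right)^{2} = \left(- \frac{1}{2} + 37 \left(- \frac{1}{148}\right)\right)^{2} = \left(- \frac{1}{2} - \frac{1}{4}\right)^{2} = \left(- \frac{3}{4}\right)^{2} = \frac{9}{16}$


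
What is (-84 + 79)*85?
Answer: -425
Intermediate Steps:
(-84 + 79)*85 = -5*85 = -425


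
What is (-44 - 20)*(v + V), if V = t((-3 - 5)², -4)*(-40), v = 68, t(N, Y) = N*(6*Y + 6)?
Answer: -2953472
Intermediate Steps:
t(N, Y) = N*(6 + 6*Y)
V = 46080 (V = (6*(-3 - 5)²*(1 - 4))*(-40) = (6*(-8)²*(-3))*(-40) = (6*64*(-3))*(-40) = -1152*(-40) = 46080)
(-44 - 20)*(v + V) = (-44 - 20)*(68 + 46080) = -64*46148 = -2953472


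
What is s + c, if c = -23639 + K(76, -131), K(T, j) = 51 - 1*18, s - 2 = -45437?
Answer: -69041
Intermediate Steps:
s = -45435 (s = 2 - 45437 = -45435)
K(T, j) = 33 (K(T, j) = 51 - 18 = 33)
c = -23606 (c = -23639 + 33 = -23606)
s + c = -45435 - 23606 = -69041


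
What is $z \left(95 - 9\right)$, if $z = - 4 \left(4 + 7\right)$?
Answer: $-3784$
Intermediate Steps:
$z = -44$ ($z = \left(-4\right) 11 = -44$)
$z \left(95 - 9\right) = - 44 \left(95 - 9\right) = \left(-44\right) 86 = -3784$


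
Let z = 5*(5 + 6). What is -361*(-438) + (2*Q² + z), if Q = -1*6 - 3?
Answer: 158335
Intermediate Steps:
Q = -9 (Q = -6 - 3 = -9)
z = 55 (z = 5*11 = 55)
-361*(-438) + (2*Q² + z) = -361*(-438) + (2*(-9)² + 55) = 158118 + (2*81 + 55) = 158118 + (162 + 55) = 158118 + 217 = 158335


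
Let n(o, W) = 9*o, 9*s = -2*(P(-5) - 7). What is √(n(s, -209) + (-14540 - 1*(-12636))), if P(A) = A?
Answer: 2*I*√470 ≈ 43.359*I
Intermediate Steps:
s = 8/3 (s = (-2*(-5 - 7))/9 = (-2*(-12))/9 = (⅑)*24 = 8/3 ≈ 2.6667)
√(n(s, -209) + (-14540 - 1*(-12636))) = √(9*(8/3) + (-14540 - 1*(-12636))) = √(24 + (-14540 + 12636)) = √(24 - 1904) = √(-1880) = 2*I*√470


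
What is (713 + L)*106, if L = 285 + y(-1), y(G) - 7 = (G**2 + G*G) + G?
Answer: 106636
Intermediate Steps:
y(G) = 7 + G + 2*G**2 (y(G) = 7 + ((G**2 + G*G) + G) = 7 + ((G**2 + G**2) + G) = 7 + (2*G**2 + G) = 7 + (G + 2*G**2) = 7 + G + 2*G**2)
L = 293 (L = 285 + (7 - 1 + 2*(-1)**2) = 285 + (7 - 1 + 2*1) = 285 + (7 - 1 + 2) = 285 + 8 = 293)
(713 + L)*106 = (713 + 293)*106 = 1006*106 = 106636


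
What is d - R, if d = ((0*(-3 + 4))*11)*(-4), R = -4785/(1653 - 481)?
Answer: 4785/1172 ≈ 4.0828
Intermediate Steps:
R = -4785/1172 ≈ -4.0828
d = 0 (d = ((0*1)*11)*(-4) = (0*11)*(-4) = 0*(-4) = 0)
d - R = 0 - 1*(-4785/1172) = 0 + 4785/1172 = 4785/1172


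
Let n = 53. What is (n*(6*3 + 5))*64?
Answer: 78016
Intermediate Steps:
(n*(6*3 + 5))*64 = (53*(6*3 + 5))*64 = (53*(18 + 5))*64 = (53*23)*64 = 1219*64 = 78016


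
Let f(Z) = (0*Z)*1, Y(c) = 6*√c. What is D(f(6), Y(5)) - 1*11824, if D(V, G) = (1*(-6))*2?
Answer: -11836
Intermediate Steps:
f(Z) = 0 (f(Z) = 0*1 = 0)
D(V, G) = -12 (D(V, G) = -6*2 = -12)
D(f(6), Y(5)) - 1*11824 = -12 - 1*11824 = -12 - 11824 = -11836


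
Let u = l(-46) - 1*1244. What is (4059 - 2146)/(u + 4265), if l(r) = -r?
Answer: 1913/3067 ≈ 0.62374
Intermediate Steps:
u = -1198 (u = -1*(-46) - 1*1244 = 46 - 1244 = -1198)
(4059 - 2146)/(u + 4265) = (4059 - 2146)/(-1198 + 4265) = 1913/3067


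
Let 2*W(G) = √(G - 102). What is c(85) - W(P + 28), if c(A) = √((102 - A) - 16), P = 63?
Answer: 1 - I*√11/2 ≈ 1.0 - 1.6583*I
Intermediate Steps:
c(A) = √(86 - A)
W(G) = √(-102 + G)/2 (W(G) = √(G - 102)/2 = √(-102 + G)/2)
c(85) - W(P + 28) = √(86 - 1*85) - √(-102 + (63 + 28))/2 = √(86 - 85) - √(-102 + 91)/2 = √1 - √(-11)/2 = 1 - I*√11/2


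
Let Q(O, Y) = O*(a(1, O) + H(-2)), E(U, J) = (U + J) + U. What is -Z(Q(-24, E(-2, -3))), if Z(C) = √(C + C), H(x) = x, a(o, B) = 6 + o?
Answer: -4*I*√15 ≈ -15.492*I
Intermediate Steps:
E(U, J) = J + 2*U (E(U, J) = (J + U) + U = J + 2*U)
Q(O, Y) = 5*O (Q(O, Y) = O*((6 + 1) - 2) = O*(7 - 2) = O*5 = 5*O)
Z(C) = √2*√C (Z(C) = √(2*C) = √2*√C)
-Z(Q(-24, E(-2, -3))) = -√2*√(5*(-24)) = -√2*√(-120) = -√2*2*I*√30 = -4*I*√15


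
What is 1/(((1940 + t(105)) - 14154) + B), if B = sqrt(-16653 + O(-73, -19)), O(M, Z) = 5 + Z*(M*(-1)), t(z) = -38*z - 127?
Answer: -16331/266719596 - I*sqrt(18035)/266719596 ≈ -6.1229e-5 - 5.035e-7*I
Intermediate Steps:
t(z) = -127 - 38*z
O(M, Z) = 5 - M*Z (O(M, Z) = 5 + Z*(-M) = 5 - M*Z)
B = I*sqrt(18035) (B = sqrt(-16653 + (5 - 1*(-73)*(-19))) = sqrt(-16653 + (5 - 1387)) = sqrt(-16653 - 1382) = sqrt(-18035) = I*sqrt(18035) ≈ 134.29*I)
1/(((1940 + t(105)) - 14154) + B) = 1/(((1940 + (-127 - 38*105)) - 14154) + I*sqrt(18035)) = 1/(((1940 + (-127 - 3990)) - 14154) + I*sqrt(18035)) = 1/(((1940 - 4117) - 14154) + I*sqrt(18035)) = 1/((-2177 - 14154) + I*sqrt(18035)) = 1/(-16331 + I*sqrt(18035))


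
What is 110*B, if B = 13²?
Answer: 18590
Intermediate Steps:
B = 169
110*B = 110*169 = 18590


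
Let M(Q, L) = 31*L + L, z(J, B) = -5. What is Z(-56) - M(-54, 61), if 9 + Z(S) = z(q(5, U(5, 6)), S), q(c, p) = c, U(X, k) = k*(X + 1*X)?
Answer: -1966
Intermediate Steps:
U(X, k) = 2*X*k (U(X, k) = k*(X + X) = k*(2*X) = 2*X*k)
Z(S) = -14 (Z(S) = -9 - 5 = -14)
M(Q, L) = 32*L
Z(-56) - M(-54, 61) = -14 - 32*61 = -14 - 1*1952 = -14 - 1952 = -1966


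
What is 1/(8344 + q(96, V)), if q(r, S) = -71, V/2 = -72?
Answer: 1/8273 ≈ 0.00012088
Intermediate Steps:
V = -144 (V = 2*(-72) = -144)
1/(8344 + q(96, V)) = 1/(8344 - 71) = 1/8273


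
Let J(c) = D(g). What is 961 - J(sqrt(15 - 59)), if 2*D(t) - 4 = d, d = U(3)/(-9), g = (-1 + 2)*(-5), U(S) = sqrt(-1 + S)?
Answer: 959 + sqrt(2)/18 ≈ 959.08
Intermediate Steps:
g = -5 (g = 1*(-5) = -5)
d = -sqrt(2)/9 (d = sqrt(-1 + 3)/(-9) = sqrt(2)*(-1/9) = -sqrt(2)/9 ≈ -0.15713)
D(t) = 2 - sqrt(2)/18 (D(t) = 2 + (-sqrt(2)/9)/2 = 2 - sqrt(2)/18)
J(c) = 2 - sqrt(2)/18
961 - J(sqrt(15 - 59)) = 961 - (2 - sqrt(2)/18) = 961 + (-2 + sqrt(2)/18) = 959 + sqrt(2)/18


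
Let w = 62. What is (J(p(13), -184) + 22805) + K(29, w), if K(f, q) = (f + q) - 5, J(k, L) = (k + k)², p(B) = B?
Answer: 23567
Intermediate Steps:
J(k, L) = 4*k² (J(k, L) = (2*k)² = 4*k²)
K(f, q) = -5 + f + q
(J(p(13), -184) + 22805) + K(29, w) = (4*13² + 22805) + (-5 + 29 + 62) = (4*169 + 22805) + 86 = (676 + 22805) + 86 = 23481 + 86 = 23567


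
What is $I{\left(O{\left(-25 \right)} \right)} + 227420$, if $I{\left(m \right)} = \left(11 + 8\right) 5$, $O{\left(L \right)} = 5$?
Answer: $227515$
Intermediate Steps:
$I{\left(m \right)} = 95$ ($I{\left(m \right)} = 19 \cdot 5 = 95$)
$I{\left(O{\left(-25 \right)} \right)} + 227420 = 95 + 227420 = 227515$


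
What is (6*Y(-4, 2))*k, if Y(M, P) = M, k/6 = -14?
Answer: 2016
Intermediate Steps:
k = -84 (k = 6*(-14) = -84)
(6*Y(-4, 2))*k = (6*(-4))*(-84) = -24*(-84) = 2016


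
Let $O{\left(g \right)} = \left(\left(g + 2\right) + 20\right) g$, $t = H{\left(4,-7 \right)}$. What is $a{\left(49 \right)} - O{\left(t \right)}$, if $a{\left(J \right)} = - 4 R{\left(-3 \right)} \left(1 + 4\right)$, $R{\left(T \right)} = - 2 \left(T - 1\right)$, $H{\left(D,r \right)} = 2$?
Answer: $-208$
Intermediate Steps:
$t = 2$
$O{\left(g \right)} = g \left(22 + g\right)$ ($O{\left(g \right)} = \left(\left(2 + g\right) + 20\right) g = \left(22 + g\right) g = g \left(22 + g\right)$)
$R{\left(T \right)} = 2 - 2 T$ ($R{\left(T \right)} = - 2 \left(-1 + T\right) = 2 - 2 T$)
$a{\left(J \right)} = -160$ ($a{\left(J \right)} = - 4 \left(2 - -6\right) \left(1 + 4\right) = - 4 \left(2 + 6\right) 5 = \left(-4\right) 8 \cdot 5 = \left(-32\right) 5 = -160$)
$a{\left(49 \right)} - O{\left(t \right)} = -160 - 2 \left(22 + 2\right) = -160 - 2 \cdot 24 = -160 - 48 = -208$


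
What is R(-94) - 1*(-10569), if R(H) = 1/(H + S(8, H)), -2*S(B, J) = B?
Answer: 1035761/98 ≈ 10569.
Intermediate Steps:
S(B, J) = -B/2
R(H) = 1/(-4 + H) (R(H) = 1/(H - ½*8) = 1/(H - 4) = 1/(-4 + H))
R(-94) - 1*(-10569) = 1/(-4 - 94) - 1*(-10569) = 1/(-98) + 10569 = -1/98 + 10569 = 1035761/98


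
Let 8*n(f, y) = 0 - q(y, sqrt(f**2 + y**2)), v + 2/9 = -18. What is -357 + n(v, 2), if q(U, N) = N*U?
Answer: -357 - sqrt(6805)/18 ≈ -361.58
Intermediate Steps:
v = -164/9 (v = -2/9 - 18 = -164/9 ≈ -18.222)
n(f, y) = -y*sqrt(f**2 + y**2)/8 (n(f, y) = (0 - sqrt(f**2 + y**2)*y)/8 = (0 - y*sqrt(f**2 + y**2))/8 = (-y*sqrt(f**2 + y**2))/8 = -y*sqrt(f**2 + y**2)/8)
-357 + n(v, 2) = -357 - 1/8*2*sqrt((-164/9)**2 + 2**2) = -357 - 1/8*2*sqrt(26896/81 + 4) = -357 - 1/8*2*sqrt(27220/81) = -357 - 1/8*2*2*sqrt(6805)/9 = -357 - sqrt(6805)/18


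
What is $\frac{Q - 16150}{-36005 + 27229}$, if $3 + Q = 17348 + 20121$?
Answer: $- \frac{5329}{2194} \approx -2.4289$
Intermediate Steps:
$Q = 37466$ ($Q = -3 + \left(17348 + 20121\right) = -3 + 37469 = 37466$)
$\frac{Q - 16150}{-36005 + 27229} = \frac{37466 - 16150}{-36005 + 27229} = \frac{21316}{-8776} = 21316 \left(- \frac{1}{8776}\right) = - \frac{5329}{2194}$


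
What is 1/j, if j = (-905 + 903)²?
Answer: ¼ ≈ 0.25000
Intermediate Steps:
j = 4 (j = (-2)² = 4)
1/j = 1/4 = ¼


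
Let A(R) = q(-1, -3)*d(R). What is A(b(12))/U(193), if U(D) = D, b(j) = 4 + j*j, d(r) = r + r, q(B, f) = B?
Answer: -296/193 ≈ -1.5337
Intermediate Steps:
d(r) = 2*r
b(j) = 4 + j**2
A(R) = -2*R
A(b(12))/U(193) = -2*(4 + 12**2)/193 = -2*(4 + 144)*(1/193) = -2*148*(1/193) = -296*1/193 = -296/193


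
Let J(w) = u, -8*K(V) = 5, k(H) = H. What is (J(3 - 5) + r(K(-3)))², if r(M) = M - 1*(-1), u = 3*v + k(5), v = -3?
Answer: 841/64 ≈ 13.141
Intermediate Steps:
K(V) = -5/8 (K(V) = -⅛*5 = -5/8)
u = -4 (u = 3*(-3) + 5 = -9 + 5 = -4)
J(w) = -4
r(M) = 1 + M (r(M) = M + 1 = 1 + M)
(J(3 - 5) + r(K(-3)))² = (-4 + (1 - 5/8))² = (-4 + 3/8)² = (-29/8)² = 841/64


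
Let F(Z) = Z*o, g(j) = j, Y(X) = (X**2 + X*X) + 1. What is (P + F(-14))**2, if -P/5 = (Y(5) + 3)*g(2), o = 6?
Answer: 389376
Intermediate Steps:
Y(X) = 1 + 2*X**2 (Y(X) = (X**2 + X**2) + 1 = 2*X**2 + 1 = 1 + 2*X**2)
F(Z) = 6*Z (F(Z) = Z*6 = 6*Z)
P = -540 (P = -5*((1 + 2*5**2) + 3)*2 = -5*((1 + 2*25) + 3)*2 = -5*((1 + 50) + 3)*2 = -5*(51 + 3)*2 = -270*2 = -5*108 = -540)
(P + F(-14))**2 = (-540 + 6*(-14))**2 = (-540 - 84)**2 = (-624)**2 = 389376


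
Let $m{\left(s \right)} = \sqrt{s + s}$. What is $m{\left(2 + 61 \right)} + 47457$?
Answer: $47457 + 3 \sqrt{14} \approx 47468.0$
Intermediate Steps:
$m{\left(s \right)} = \sqrt{2} \sqrt{s}$ ($m{\left(s \right)} = \sqrt{2 s} = \sqrt{2} \sqrt{s}$)
$m{\left(2 + 61 \right)} + 47457 = \sqrt{2} \sqrt{2 + 61} + 47457 = \sqrt{2} \sqrt{63} + 47457 = \sqrt{2} \cdot 3 \sqrt{7} + 47457 = 3 \sqrt{14} + 47457 = 47457 + 3 \sqrt{14}$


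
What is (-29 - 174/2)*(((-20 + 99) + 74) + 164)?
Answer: -36772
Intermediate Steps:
(-29 - 174/2)*(((-20 + 99) + 74) + 164) = (-29 - 174*½)*((79 + 74) + 164) = (-29 - 87)*(153 + 164) = -116*317 = -36772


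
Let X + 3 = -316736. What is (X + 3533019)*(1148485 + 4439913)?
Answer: 17973852719440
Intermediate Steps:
X = -316739 (X = -3 - 316736 = -316739)
(X + 3533019)*(1148485 + 4439913) = (-316739 + 3533019)*(1148485 + 4439913) = 3216280*5588398 = 17973852719440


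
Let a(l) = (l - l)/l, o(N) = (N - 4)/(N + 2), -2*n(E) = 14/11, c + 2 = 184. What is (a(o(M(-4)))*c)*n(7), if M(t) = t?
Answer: 0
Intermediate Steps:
c = 182 (c = -2 + 184 = 182)
n(E) = -7/11
o(N) = (-4 + N)/(2 + N)
a(l) = 0 (a(l) = 0/l = 0)
(a(o(M(-4)))*c)*n(7) = (0*182)*(-7/11) = 0*(-7/11) = 0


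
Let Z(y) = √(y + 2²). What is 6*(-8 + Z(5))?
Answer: -30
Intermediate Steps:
Z(y) = √(4 + y) (Z(y) = √(y + 4) = √(4 + y))
6*(-8 + Z(5)) = 6*(-8 + √(4 + 5)) = 6*(-8 + √9) = 6*(-8 + 3) = 6*(-5) = -30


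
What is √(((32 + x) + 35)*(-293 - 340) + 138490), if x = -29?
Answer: 2*√28609 ≈ 338.28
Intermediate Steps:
√(((32 + x) + 35)*(-293 - 340) + 138490) = √(((32 - 29) + 35)*(-293 - 340) + 138490) = √((3 + 35)*(-633) + 138490) = √(38*(-633) + 138490) = √(-24054 + 138490) = √114436 = 2*√28609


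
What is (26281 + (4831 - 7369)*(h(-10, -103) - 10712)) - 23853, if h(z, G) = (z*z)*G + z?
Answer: 53356264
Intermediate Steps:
h(z, G) = z + G*z² (h(z, G) = z²*G + z = G*z² + z = z + G*z²)
(26281 + (4831 - 7369)*(h(-10, -103) - 10712)) - 23853 = (26281 + (4831 - 7369)*(-10*(1 - 103*(-10)) - 10712)) - 23853 = (26281 - 2538*(-10*(1 + 1030) - 10712)) - 23853 = (26281 - 2538*(-10*1031 - 10712)) - 23853 = (26281 - 2538*(-10310 - 10712)) - 23853 = (26281 - 2538*(-21022)) - 23853 = (26281 + 53353836) - 23853 = 53380117 - 23853 = 53356264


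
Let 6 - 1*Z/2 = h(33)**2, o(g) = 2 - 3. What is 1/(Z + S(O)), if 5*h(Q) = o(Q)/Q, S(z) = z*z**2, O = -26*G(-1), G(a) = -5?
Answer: 27225/59813651698 ≈ 4.5516e-7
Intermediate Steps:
o(g) = -1
O = 130 (O = -26*(-5) = 130)
S(z) = z**3
h(Q) = -1/(5*Q) (h(Q) = (-1/Q)/5 = -1/(5*Q))
Z = 326698/27225 (Z = 12 - 2*(-1/5/33)**2 = 12 - 2*(-1/5*1/33)**2 = 12 - 2*(-1/165)**2 = 12 - 2*1/27225 = 12 - 2/27225 = 326698/27225 ≈ 12.000)
1/(Z + S(O)) = 1/(326698/27225 + 130**3) = 1/(326698/27225 + 2197000) = 1/(59813651698/27225) = 27225/59813651698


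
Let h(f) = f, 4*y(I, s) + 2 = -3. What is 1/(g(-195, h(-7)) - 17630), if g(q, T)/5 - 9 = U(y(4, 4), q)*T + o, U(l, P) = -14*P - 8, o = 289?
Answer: -1/111410 ≈ -8.9759e-6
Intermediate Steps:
y(I, s) = -5/4 (y(I, s) = -½ + (¼)*(-3) = -½ - ¾ = -5/4)
U(l, P) = -8 - 14*P
g(q, T) = 1490 + 5*T*(-8 - 14*q) (g(q, T) = 45 + 5*((-8 - 14*q)*T + 289) = 45 + 5*(T*(-8 - 14*q) + 289) = 45 + 5*(289 + T*(-8 - 14*q)) = 45 + (1445 + 5*T*(-8 - 14*q)) = 1490 + 5*T*(-8 - 14*q))
1/(g(-195, h(-7)) - 17630) = 1/((1490 - 10*(-7)*(4 + 7*(-195))) - 17630) = 1/((1490 - 10*(-7)*(4 - 1365)) - 17630) = 1/((1490 - 10*(-7)*(-1361)) - 17630) = 1/((1490 - 95270) - 17630) = 1/(-93780 - 17630) = 1/(-111410) = -1/111410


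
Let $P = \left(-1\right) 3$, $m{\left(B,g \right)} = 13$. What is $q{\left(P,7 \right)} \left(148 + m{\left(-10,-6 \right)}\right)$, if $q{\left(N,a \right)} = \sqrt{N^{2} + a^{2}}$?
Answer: $161 \sqrt{58} \approx 1226.1$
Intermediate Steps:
$P = -3$
$q{\left(P,7 \right)} \left(148 + m{\left(-10,-6 \right)}\right) = \sqrt{\left(-3\right)^{2} + 7^{2}} \left(148 + 13\right) = \sqrt{9 + 49} \cdot 161 = \sqrt{58} \cdot 161 = 161 \sqrt{58}$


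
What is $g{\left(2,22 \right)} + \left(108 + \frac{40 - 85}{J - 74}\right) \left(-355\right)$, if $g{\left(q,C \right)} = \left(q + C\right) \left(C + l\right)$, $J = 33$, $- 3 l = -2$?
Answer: $- \frac{1565611}{41} \approx -38186.0$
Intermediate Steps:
$l = \frac{2}{3}$ ($l = \left(- \frac{1}{3}\right) \left(-2\right) = \frac{2}{3} \approx 0.66667$)
$g{\left(q,C \right)} = \left(\frac{2}{3} + C\right) \left(C + q\right)$ ($g{\left(q,C \right)} = \left(q + C\right) \left(C + \frac{2}{3}\right) = \left(C + q\right) \left(\frac{2}{3} + C\right) = \left(\frac{2}{3} + C\right) \left(C + q\right)$)
$g{\left(2,22 \right)} + \left(108 + \frac{40 - 85}{J - 74}\right) \left(-355\right) = \left(22^{2} + \frac{2}{3} \cdot 22 + \frac{2}{3} \cdot 2 + 22 \cdot 2\right) + \left(108 + \frac{40 - 85}{33 - 74}\right) \left(-355\right) = \left(484 + \frac{44}{3} + \frac{4}{3} + 44\right) + \left(108 - \frac{45}{-41}\right) \left(-355\right) = 544 + \left(108 - - \frac{45}{41}\right) \left(-355\right) = 544 + \left(108 + \frac{45}{41}\right) \left(-355\right) = 544 + \frac{4473}{41} \left(-355\right) = 544 - \frac{1587915}{41} = - \frac{1565611}{41}$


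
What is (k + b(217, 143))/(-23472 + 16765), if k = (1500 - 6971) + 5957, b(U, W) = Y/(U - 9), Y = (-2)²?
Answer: -25273/348764 ≈ -0.072464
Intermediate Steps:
Y = 4
b(U, W) = 4/(-9 + U) (b(U, W) = 4/(U - 9) = 4/(-9 + U))
k = 486 (k = -5471 + 5957 = 486)
(k + b(217, 143))/(-23472 + 16765) = (486 + 4/(-9 + 217))/(-23472 + 16765) = (486 + 4/208)/(-6707) = (486 + 4*(1/208))*(-1/6707) = (486 + 1/52)*(-1/6707) = (25273/52)*(-1/6707) = -25273/348764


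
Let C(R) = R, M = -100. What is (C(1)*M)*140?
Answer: -14000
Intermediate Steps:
(C(1)*M)*140 = (1*(-100))*140 = -100*140 = -14000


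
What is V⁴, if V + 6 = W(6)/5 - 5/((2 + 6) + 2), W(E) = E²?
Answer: 2401/10000 ≈ 0.24010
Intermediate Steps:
V = 7/10 (V = -6 + (6²/5 - 5/((2 + 6) + 2)) = -6 + (36*(⅕) - 5/(8 + 2)) = -6 + (36/5 - 5/10) = -6 + (36/5 - 5*⅒) = -6 + (36/5 - ½) = -6 + 67/10 = 7/10 ≈ 0.70000)
V⁴ = (7/10)⁴ = 2401/10000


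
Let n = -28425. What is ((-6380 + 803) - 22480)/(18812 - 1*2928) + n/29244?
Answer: -53000067/19354654 ≈ -2.7384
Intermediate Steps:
((-6380 + 803) - 22480)/(18812 - 1*2928) + n/29244 = ((-6380 + 803) - 22480)/(18812 - 1*2928) - 28425/29244 = (-5577 - 22480)/(18812 - 2928) - 28425*1/29244 = -28057/15884 - 9475/9748 = -53000067/19354654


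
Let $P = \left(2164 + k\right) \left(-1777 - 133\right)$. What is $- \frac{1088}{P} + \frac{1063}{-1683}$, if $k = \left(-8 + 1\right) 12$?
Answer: $- \frac{65957114}{104472225} \approx -0.63134$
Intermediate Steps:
$k = -84$ ($k = \left(-7\right) 12 = -84$)
$P = -3972800$ ($P = \left(2164 - 84\right) \left(-1777 - 133\right) = 2080 \left(-1910\right) = -3972800$)
$- \frac{1088}{P} + \frac{1063}{-1683} = - \frac{1088}{-3972800} + \frac{1063}{-1683} = \left(-1088\right) \left(- \frac{1}{3972800}\right) + 1063 \left(- \frac{1}{1683}\right) = \frac{17}{62075} - \frac{1063}{1683} = - \frac{65957114}{104472225}$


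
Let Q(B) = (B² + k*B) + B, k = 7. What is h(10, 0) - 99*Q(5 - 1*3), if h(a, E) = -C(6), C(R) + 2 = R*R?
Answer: -2014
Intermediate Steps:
Q(B) = B² + 8*B (Q(B) = (B² + 7*B) + B = B² + 8*B)
C(R) = -2 + R² (C(R) = -2 + R*R = -2 + R²)
h(a, E) = -34 (h(a, E) = -(-2 + 6²) = -(-2 + 36) = -1*34 = -34)
h(10, 0) - 99*Q(5 - 1*3) = -34 - 99*(5 - 1*3)*(8 + (5 - 1*3)) = -34 - 99*(5 - 3)*(8 + (5 - 3)) = -34 - 198*(8 + 2) = -34 - 198*10 = -34 - 99*20 = -34 - 1980 = -2014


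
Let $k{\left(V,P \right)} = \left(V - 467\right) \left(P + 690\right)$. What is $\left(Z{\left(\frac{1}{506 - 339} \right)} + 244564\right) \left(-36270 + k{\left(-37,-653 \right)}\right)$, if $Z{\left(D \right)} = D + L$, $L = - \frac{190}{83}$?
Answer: $- \frac{186164878298526}{13861} \approx -1.3431 \cdot 10^{10}$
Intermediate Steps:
$k{\left(V,P \right)} = \left(-467 + V\right) \left(690 + P\right)$
$L = - \frac{190}{83}$ ($L = \left(-190\right) \frac{1}{83} = - \frac{190}{83} \approx -2.2892$)
$Z{\left(D \right)} = - \frac{190}{83} + D$ ($Z{\left(D \right)} = D - \frac{190}{83} = - \frac{190}{83} + D$)
$\left(Z{\left(\frac{1}{506 - 339} \right)} + 244564\right) \left(-36270 + k{\left(-37,-653 \right)}\right) = \left(\left(- \frac{190}{83} + \frac{1}{506 - 339}\right) + 244564\right) \left(-36270 - 18648\right) = \left(\left(- \frac{190}{83} + \frac{1}{167}\right) + 244564\right) \left(-36270 + \left(-322230 + 304951 - 25530 + 24161\right)\right) = \left(\left(- \frac{190}{83} + \frac{1}{167}\right) + 244564\right) \left(-36270 - 18648\right) = \left(- \frac{31647}{13861} + 244564\right) \left(-54918\right) = \frac{3389869957}{13861} \left(-54918\right) = - \frac{186164878298526}{13861}$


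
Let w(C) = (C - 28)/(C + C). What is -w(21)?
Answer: ⅙ ≈ 0.16667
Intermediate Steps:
w(C) = (-28 + C)/(2*C) (w(C) = (-28 + C)/((2*C)) = (-28 + C)*(1/(2*C)) = (-28 + C)/(2*C))
-w(21) = -(-28 + 21)/(2*21) = -(-7)/(2*21) = -1*(-⅙) = ⅙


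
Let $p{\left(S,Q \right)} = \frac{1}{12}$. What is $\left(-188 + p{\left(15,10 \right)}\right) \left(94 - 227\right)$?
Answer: $\frac{299915}{12} \approx 24993.0$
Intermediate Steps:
$p{\left(S,Q \right)} = \frac{1}{12}$
$\left(-188 + p{\left(15,10 \right)}\right) \left(94 - 227\right) = \left(-188 + \frac{1}{12}\right) \left(94 - 227\right) = \left(- \frac{2255}{12}\right) \left(-133\right) = \frac{299915}{12}$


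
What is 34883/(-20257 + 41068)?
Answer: 34883/20811 ≈ 1.6762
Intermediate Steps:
34883/(-20257 + 41068) = 34883/20811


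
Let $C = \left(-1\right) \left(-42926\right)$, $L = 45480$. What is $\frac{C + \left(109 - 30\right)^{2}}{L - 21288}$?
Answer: $\frac{1821}{896} \approx 2.0324$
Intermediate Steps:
$C = 42926$
$\frac{C + \left(109 - 30\right)^{2}}{L - 21288} = \frac{42926 + \left(109 - 30\right)^{2}}{45480 - 21288} = \frac{42926 + 79^{2}}{24192} = \left(42926 + 6241\right) \frac{1}{24192} = 49167 \cdot \frac{1}{24192} = \frac{1821}{896}$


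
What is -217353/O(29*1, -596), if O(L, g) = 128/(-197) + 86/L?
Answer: -413912563/4410 ≈ -93858.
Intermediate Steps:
O(L, g) = -128/197 + 86/L (O(L, g) = 128*(-1/197) + 86/L = -128/197 + 86/L)
-217353/O(29*1, -596) = -217353/(-128/197 + 86/((29*1))) = -217353/(-128/197 + 86/29) = -217353/13230/5713 = -217353*5713/13230 = -413912563/4410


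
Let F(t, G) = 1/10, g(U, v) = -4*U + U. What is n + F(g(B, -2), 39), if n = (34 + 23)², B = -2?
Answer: 32491/10 ≈ 3249.1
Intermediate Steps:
g(U, v) = -3*U
F(t, G) = ⅒
n = 3249 (n = 57² = 3249)
n + F(g(B, -2), 39) = 3249 + ⅒ = 32491/10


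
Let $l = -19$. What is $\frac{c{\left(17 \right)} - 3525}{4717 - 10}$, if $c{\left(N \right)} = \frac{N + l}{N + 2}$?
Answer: $- \frac{66977}{89433} \approx -0.74891$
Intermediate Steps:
$c{\left(N \right)} = \frac{-19 + N}{2 + N}$ ($c{\left(N \right)} = \frac{N - 19}{N + 2} = \frac{-19 + N}{2 + N}$)
$\frac{c{\left(17 \right)} - 3525}{4717 - 10} = \frac{\frac{-19 + 17}{2 + 17} - 3525}{4717 - 10} = \frac{\frac{1}{19} \left(-2\right) - 3525}{4707} = \left(\frac{1}{19} \left(-2\right) - 3525\right) \frac{1}{4707} = \left(- \frac{2}{19} - 3525\right) \frac{1}{4707} = \left(- \frac{66977}{19}\right) \frac{1}{4707} = - \frac{66977}{89433}$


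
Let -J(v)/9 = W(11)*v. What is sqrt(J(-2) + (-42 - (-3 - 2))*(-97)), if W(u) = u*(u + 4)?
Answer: sqrt(6559) ≈ 80.988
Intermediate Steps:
W(u) = u*(4 + u)
J(v) = -1485*v (J(v) = -9*11*(4 + 11)*v = -9*11*15*v = -1485*v)
sqrt(J(-2) + (-42 - (-3 - 2))*(-97)) = sqrt(-1485*(-2) + (-42 - (-3 - 2))*(-97)) = sqrt(2970 + (-42 - 1*(-5))*(-97)) = sqrt(2970 + (-42 + 5)*(-97)) = sqrt(2970 - 37*(-97)) = sqrt(2970 + 3589) = sqrt(6559)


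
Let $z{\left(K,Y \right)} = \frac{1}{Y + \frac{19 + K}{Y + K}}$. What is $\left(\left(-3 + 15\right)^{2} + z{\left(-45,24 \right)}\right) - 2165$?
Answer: $- \frac{1071109}{530} \approx -2021.0$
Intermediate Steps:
$z{\left(K,Y \right)} = \frac{1}{Y + \frac{19 + K}{K + Y}}$
$\left(\left(-3 + 15\right)^{2} + z{\left(-45,24 \right)}\right) - 2165 = \left(\left(-3 + 15\right)^{2} + \frac{-45 + 24}{19 - 45 + 24^{2} - 1080}\right) - 2165 = \left(12^{2} + \frac{1}{19 - 45 + 576 - 1080} \left(-21\right)\right) - 2165 = \left(144 + \frac{1}{-530} \left(-21\right)\right) - 2165 = \left(144 - - \frac{21}{530}\right) - 2165 = \left(144 + \frac{21}{530}\right) - 2165 = \frac{76341}{530} - 2165 = - \frac{1071109}{530}$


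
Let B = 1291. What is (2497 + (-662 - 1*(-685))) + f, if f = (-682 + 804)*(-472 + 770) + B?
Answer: 40167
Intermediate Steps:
f = 37647 (f = (-682 + 804)*(-472 + 770) + 1291 = 122*298 + 1291 = 36356 + 1291 = 37647)
(2497 + (-662 - 1*(-685))) + f = (2497 + (-662 - 1*(-685))) + 37647 = (2497 + (-662 + 685)) + 37647 = (2497 + 23) + 37647 = 2520 + 37647 = 40167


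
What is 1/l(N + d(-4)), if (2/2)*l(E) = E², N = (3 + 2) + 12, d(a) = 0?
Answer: 1/289 ≈ 0.0034602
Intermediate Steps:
N = 17 (N = 5 + 12 = 17)
l(E) = E²
1/l(N + d(-4)) = 1/((17 + 0)²) = 1/(17²) = 1/289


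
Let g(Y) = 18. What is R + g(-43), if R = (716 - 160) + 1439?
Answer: 2013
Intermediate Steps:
R = 1995 (R = 556 + 1439 = 1995)
R + g(-43) = 1995 + 18 = 2013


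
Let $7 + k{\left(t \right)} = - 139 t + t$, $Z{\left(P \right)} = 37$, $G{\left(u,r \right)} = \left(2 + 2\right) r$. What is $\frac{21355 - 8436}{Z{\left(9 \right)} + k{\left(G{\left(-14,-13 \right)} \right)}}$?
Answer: $\frac{12919}{7206} \approx 1.7928$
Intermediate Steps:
$G{\left(u,r \right)} = 4 r$
$k{\left(t \right)} = -7 - 138 t$ ($k{\left(t \right)} = -7 + \left(- 139 t + t\right) = -7 - 138 t$)
$\frac{21355 - 8436}{Z{\left(9 \right)} + k{\left(G{\left(-14,-13 \right)} \right)}} = \frac{21355 - 8436}{37 - \left(7 + 138 \cdot 4 \left(-13\right)\right)} = \frac{21355 - 8436}{37 - -7169} = \frac{12919}{37 + \left(-7 + 7176\right)} = \frac{12919}{37 + 7169} = \frac{12919}{7206}$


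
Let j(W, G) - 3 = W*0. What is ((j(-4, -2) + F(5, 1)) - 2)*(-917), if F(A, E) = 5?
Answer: -5502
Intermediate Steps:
j(W, G) = 3 (j(W, G) = 3 + W*0 = 3 + 0 = 3)
((j(-4, -2) + F(5, 1)) - 2)*(-917) = ((3 + 5) - 2)*(-917) = (8 - 2)*(-917) = 6*(-917) = -5502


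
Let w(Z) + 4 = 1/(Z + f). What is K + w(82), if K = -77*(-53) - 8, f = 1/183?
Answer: 61063666/15007 ≈ 4069.0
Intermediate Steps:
f = 1/183 ≈ 0.0054645
w(Z) = -4 + 1/(1/183 + Z) (w(Z) = -4 + 1/(Z + 1/183) = -4 + 1/(1/183 + Z))
K = 4073 (K = 4081 - 8 = 4073)
K + w(82) = 4073 + (179 - 732*82)/(1 + 183*82) = 4073 + (179 - 60024)/(1 + 15006) = 4073 - 59845/15007 = 61063666/15007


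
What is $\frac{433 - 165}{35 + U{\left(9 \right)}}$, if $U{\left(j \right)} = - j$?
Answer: $\frac{134}{13} \approx 10.308$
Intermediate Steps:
$\frac{433 - 165}{35 + U{\left(9 \right)}} = \frac{433 - 165}{35 - 9} = \frac{268}{35 - 9} = \frac{268}{26} = 268 \cdot \frac{1}{26} = \frac{134}{13}$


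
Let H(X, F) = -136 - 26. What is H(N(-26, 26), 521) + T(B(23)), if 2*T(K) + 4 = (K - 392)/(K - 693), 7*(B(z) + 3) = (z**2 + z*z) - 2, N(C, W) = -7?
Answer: -1249939/7632 ≈ -163.78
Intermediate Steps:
H(X, F) = -162
B(z) = -23/7 + 2*z**2/7 (B(z) = -3 + ((z**2 + z*z) - 2)/7 = -3 + ((z**2 + z**2) - 2)/7 = -3 + (2*z**2 - 2)/7 = -3 + (-2 + 2*z**2)/7 = -3 + (-2/7 + 2*z**2/7) = -23/7 + 2*z**2/7)
T(K) = -2 + (-392 + K)/(2*(-693 + K)) (T(K) = -2 + ((K - 392)/(K - 693))/2 = -2 + ((-392 + K)/(-693 + K))/2 = -2 + (-392 + K)/(2*(-693 + K)))
H(N(-26, 26), 521) + T(B(23)) = -162 + (2380 - 3*(-23/7 + (2/7)*23**2))/(2*(-693 + (-23/7 + (2/7)*23**2))) = -162 + (2380 - 3*(-23/7 + (2/7)*529))/(2*(-693 + (-23/7 + (2/7)*529))) = -162 + (2380 - 3*(-23/7 + 1058/7))/(2*(-693 + (-23/7 + 1058/7))) = -162 + (2380 - 3*1035/7)/(2*(-693 + 1035/7)) = -162 + (2380 - 3105/7)/(2*(-3816/7)) = -162 + (1/2)*(-7/3816)*(13555/7) = -162 - 13555/7632 = -1249939/7632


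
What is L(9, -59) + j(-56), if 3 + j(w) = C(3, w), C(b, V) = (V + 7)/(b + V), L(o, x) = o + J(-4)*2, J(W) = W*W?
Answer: 2063/53 ≈ 38.924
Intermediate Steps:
J(W) = W**2
L(o, x) = 32 + o (L(o, x) = o + (-4)**2*2 = o + 16*2 = o + 32 = 32 + o)
C(b, V) = (7 + V)/(V + b)
j(w) = -3 + (7 + w)/(3 + w) (j(w) = -3 + (7 + w)/(w + 3) = -3 + (7 + w)/(3 + w))
L(9, -59) + j(-56) = (32 + 9) + 2*(-1 - 1*(-56))/(3 - 56) = 41 + 2*(-1 + 56)/(-53) = 41 + 2*(-1/53)*55 = 41 - 110/53 = 2063/53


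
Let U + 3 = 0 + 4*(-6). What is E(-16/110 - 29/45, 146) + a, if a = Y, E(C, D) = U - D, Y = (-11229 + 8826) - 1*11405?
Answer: -13981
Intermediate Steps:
U = -27 (U = -3 + (0 + 4*(-6)) = -3 + (0 - 24) = -3 - 24 = -27)
Y = -13808 (Y = -2403 - 11405 = -13808)
E(C, D) = -27 - D
a = -13808
E(-16/110 - 29/45, 146) + a = (-27 - 1*146) - 13808 = (-27 - 146) - 13808 = -173 - 13808 = -13981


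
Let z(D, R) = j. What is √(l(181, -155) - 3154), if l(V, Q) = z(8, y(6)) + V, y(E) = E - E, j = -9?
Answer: I*√2982 ≈ 54.608*I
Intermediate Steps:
y(E) = 0
z(D, R) = -9
l(V, Q) = -9 + V
√(l(181, -155) - 3154) = √((-9 + 181) - 3154) = √(172 - 3154) = √(-2982) = I*√2982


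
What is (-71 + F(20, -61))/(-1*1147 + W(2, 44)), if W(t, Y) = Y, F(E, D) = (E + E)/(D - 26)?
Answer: 6217/95961 ≈ 0.064787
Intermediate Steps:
F(E, D) = 2*E/(-26 + D) (F(E, D) = (2*E)/(-26 + D) = 2*E/(-26 + D))
(-71 + F(20, -61))/(-1*1147 + W(2, 44)) = (-71 + 2*20/(-26 - 61))/(-1*1147 + 44) = (-71 + 2*20/(-87))/(-1147 + 44) = (-71 + 2*20*(-1/87))/(-1103) = (-71 - 40/87)*(-1/1103) = -6217/87*(-1/1103) = 6217/95961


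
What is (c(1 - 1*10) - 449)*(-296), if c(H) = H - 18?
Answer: 140896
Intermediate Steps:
c(H) = -18 + H
(c(1 - 1*10) - 449)*(-296) = ((-18 + (1 - 1*10)) - 449)*(-296) = ((-18 + (1 - 10)) - 449)*(-296) = ((-18 - 9) - 449)*(-296) = (-27 - 449)*(-296) = -476*(-296) = 140896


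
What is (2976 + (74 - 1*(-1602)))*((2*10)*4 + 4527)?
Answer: 21431764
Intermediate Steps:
(2976 + (74 - 1*(-1602)))*((2*10)*4 + 4527) = (2976 + (74 + 1602))*(20*4 + 4527) = (2976 + 1676)*(80 + 4527) = 4652*4607 = 21431764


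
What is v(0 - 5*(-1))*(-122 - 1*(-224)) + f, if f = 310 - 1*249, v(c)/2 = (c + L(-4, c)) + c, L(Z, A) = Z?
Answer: 1285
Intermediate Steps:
v(c) = -8 + 4*c (v(c) = 2*((c - 4) + c) = 2*((-4 + c) + c) = 2*(-4 + 2*c) = -8 + 4*c)
f = 61 (f = 310 - 249 = 61)
v(0 - 5*(-1))*(-122 - 1*(-224)) + f = (-8 + 4*(0 - 5*(-1)))*(-122 - 1*(-224)) + 61 = (-8 + 4*(0 + 5))*(-122 + 224) + 61 = (-8 + 4*5)*102 + 61 = (-8 + 20)*102 + 61 = 12*102 + 61 = 1224 + 61 = 1285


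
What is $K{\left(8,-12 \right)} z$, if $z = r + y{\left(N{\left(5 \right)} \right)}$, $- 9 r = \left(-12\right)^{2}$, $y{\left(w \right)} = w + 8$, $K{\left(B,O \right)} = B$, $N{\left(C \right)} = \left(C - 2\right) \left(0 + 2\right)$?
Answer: $-16$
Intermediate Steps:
$N{\left(C \right)} = -4 + 2 C$ ($N{\left(C \right)} = \left(-2 + C\right) 2 = -4 + 2 C$)
$y{\left(w \right)} = 8 + w$
$r = -16$ ($r = - \frac{\left(-12\right)^{2}}{9} = \left(- \frac{1}{9}\right) 144 = -16$)
$z = -2$ ($z = -16 + \left(8 + \left(-4 + 2 \cdot 5\right)\right) = -16 + \left(8 + \left(-4 + 10\right)\right) = -16 + \left(8 + 6\right) = -16 + 14 = -2$)
$K{\left(8,-12 \right)} z = 8 \left(-2\right) = -16$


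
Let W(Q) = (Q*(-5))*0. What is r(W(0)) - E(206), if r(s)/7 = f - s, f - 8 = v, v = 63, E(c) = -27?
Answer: 524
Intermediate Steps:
W(Q) = 0 (W(Q) = -5*Q*0 = 0)
f = 71 (f = 8 + 63 = 71)
r(s) = 497 - 7*s (r(s) = 7*(71 - s) = 497 - 7*s)
r(W(0)) - E(206) = (497 - 7*0) - 1*(-27) = (497 + 0) + 27 = 497 + 27 = 524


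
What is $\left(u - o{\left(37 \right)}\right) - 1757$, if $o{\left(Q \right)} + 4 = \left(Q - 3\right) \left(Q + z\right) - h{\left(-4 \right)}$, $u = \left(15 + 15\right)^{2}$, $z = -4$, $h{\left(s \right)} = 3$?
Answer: $-1972$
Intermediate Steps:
$u = 900$ ($u = 30^{2} = 900$)
$o{\left(Q \right)} = -7 + \left(-4 + Q\right) \left(-3 + Q\right)$ ($o{\left(Q \right)} = -4 + \left(\left(Q - 3\right) \left(Q - 4\right) - 3\right) = -4 + \left(\left(-3 + Q\right) \left(-4 + Q\right) - 3\right) = -4 + \left(\left(-4 + Q\right) \left(-3 + Q\right) - 3\right) = -4 + \left(-3 + \left(-4 + Q\right) \left(-3 + Q\right)\right) = -7 + \left(-4 + Q\right) \left(-3 + Q\right)$)
$\left(u - o{\left(37 \right)}\right) - 1757 = \left(900 - \left(5 + 37^{2} - 259\right)\right) - 1757 = \left(900 - \left(5 + 1369 - 259\right)\right) - 1757 = \left(900 - 1115\right) - 1757 = -215 - 1757 = -1972$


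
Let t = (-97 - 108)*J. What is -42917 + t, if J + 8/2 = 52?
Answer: -52757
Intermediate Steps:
J = 48 (J = -4 + 52 = 48)
t = -9840 (t = (-97 - 108)*48 = -205*48 = -9840)
-42917 + t = -42917 - 9840 = -52757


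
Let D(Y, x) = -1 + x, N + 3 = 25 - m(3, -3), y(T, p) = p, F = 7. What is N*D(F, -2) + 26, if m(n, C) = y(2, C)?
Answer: -49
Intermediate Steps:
m(n, C) = C
N = 25 (N = -3 + (25 - 1*(-3)) = -3 + (25 + 3) = -3 + 28 = 25)
N*D(F, -2) + 26 = 25*(-1 - 2) + 26 = 25*(-3) + 26 = -75 + 26 = -49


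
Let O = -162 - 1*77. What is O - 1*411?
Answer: -650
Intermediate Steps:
O = -239 (O = -162 - 77 = -239)
O - 1*411 = -239 - 1*411 = -239 - 411 = -650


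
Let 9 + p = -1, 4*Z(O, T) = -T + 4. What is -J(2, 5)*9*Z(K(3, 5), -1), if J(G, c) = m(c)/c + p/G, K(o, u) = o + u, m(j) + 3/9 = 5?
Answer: 183/4 ≈ 45.750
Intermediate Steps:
m(j) = 14/3 (m(j) = -⅓ + 5 = 14/3)
Z(O, T) = 1 - T/4 (Z(O, T) = (-T + 4)/4 = (4 - T)/4 = 1 - T/4)
p = -10 (p = -9 - 1 = -10)
J(G, c) = -10/G + 14/(3*c) (J(G, c) = 14/(3*c) - 10/G = -10/G + 14/(3*c))
-J(2, 5)*9*Z(K(3, 5), -1) = -(-10/2 + (14/3)/5)*9*(1 - ¼*(-1)) = -(-10*½ + (14/3)*(⅕))*9*(1 + ¼) = -(-5 + 14/15)*9*5/4 = -(-61/15*9)*5/4 = -(-183)*5/(5*4) = -1*(-183/4) = 183/4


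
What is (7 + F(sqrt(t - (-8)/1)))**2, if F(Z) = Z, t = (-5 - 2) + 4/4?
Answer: (7 + sqrt(2))**2 ≈ 70.799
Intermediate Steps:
t = -6 (t = -7 + 4*(1/4) = -7 + 1 = -6)
(7 + F(sqrt(t - (-8)/1)))**2 = (7 + sqrt(-6 - (-8)/1))**2 = (7 + sqrt(-6 - (-8)))**2 = (7 + sqrt(-6 - 2*(-4)))**2 = (7 + sqrt(-6 + 8))**2 = (7 + sqrt(2))**2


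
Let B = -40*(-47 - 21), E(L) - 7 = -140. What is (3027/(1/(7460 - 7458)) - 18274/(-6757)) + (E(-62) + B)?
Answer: 58405511/6757 ≈ 8643.7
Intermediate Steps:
E(L) = -133 (E(L) = 7 - 140 = -133)
B = 2720 (B = -40*(-68) = 2720)
(3027/(1/(7460 - 7458)) - 18274/(-6757)) + (E(-62) + B) = (3027/(1/(7460 - 7458)) - 18274/(-6757)) + (-133 + 2720) = (3027/(1/2) - 18274*(-1/6757)) + 2587 = (3027/(½) + 18274/6757) + 2587 = (3027*2 + 18274/6757) + 2587 = (6054 + 18274/6757) + 2587 = 40925152/6757 + 2587 = 58405511/6757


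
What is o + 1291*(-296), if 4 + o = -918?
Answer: -383058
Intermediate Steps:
o = -922 (o = -4 - 918 = -922)
o + 1291*(-296) = -922 + 1291*(-296) = -922 - 382136 = -383058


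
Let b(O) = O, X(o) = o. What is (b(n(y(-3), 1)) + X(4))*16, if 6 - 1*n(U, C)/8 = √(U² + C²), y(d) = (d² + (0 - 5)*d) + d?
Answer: 832 - 128*√442 ≈ -1859.0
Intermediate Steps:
y(d) = d² - 4*d (y(d) = (d² - 5*d) + d = d² - 4*d)
n(U, C) = 48 - 8*√(C² + U²) (n(U, C) = 48 - 8*√(U² + C²) = 48 - 8*√(C² + U²))
(b(n(y(-3), 1)) + X(4))*16 = ((48 - 8*√(1² + (-3*(-4 - 3))²)) + 4)*16 = ((48 - 8*√(1 + (-3*(-7))²)) + 4)*16 = ((48 - 8*√(1 + 21²)) + 4)*16 = ((48 - 8*√(1 + 441)) + 4)*16 = ((48 - 8*√442) + 4)*16 = (52 - 8*√442)*16 = 832 - 128*√442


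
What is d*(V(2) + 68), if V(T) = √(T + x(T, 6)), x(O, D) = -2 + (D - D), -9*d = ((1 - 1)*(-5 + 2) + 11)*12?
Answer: -2992/3 ≈ -997.33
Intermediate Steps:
d = -44/3 (d = -((1 - 1)*(-5 + 2) + 11)*12/9 = -(0*(-3) + 11)*12/9 = -(0 + 11)*12/9 = -11*12/9 = -⅑*132 = -44/3 ≈ -14.667)
x(O, D) = -2 (x(O, D) = -2 + 0 = -2)
V(T) = √(-2 + T) (V(T) = √(T - 2) = √(-2 + T))
d*(V(2) + 68) = -44*(√(-2 + 2) + 68)/3 = -44*(√0 + 68)/3 = -44*(0 + 68)/3 = -44/3*68 = -2992/3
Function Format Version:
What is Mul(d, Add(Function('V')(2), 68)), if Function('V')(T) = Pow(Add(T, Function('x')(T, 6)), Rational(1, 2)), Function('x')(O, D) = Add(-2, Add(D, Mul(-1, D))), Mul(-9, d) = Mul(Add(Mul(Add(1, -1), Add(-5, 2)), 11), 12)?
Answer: Rational(-2992, 3) ≈ -997.33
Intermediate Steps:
d = Rational(-44, 3) (d = Mul(Rational(-1, 9), Mul(Add(Mul(Add(1, -1), Add(-5, 2)), 11), 12)) = Mul(Rational(-1, 9), Mul(Add(Mul(0, -3), 11), 12)) = Mul(Rational(-1, 9), Mul(Add(0, 11), 12)) = Mul(Rational(-1, 9), Mul(11, 12)) = Mul(Rational(-1, 9), 132) = Rational(-44, 3) ≈ -14.667)
Function('x')(O, D) = -2 (Function('x')(O, D) = Add(-2, 0) = -2)
Function('V')(T) = Pow(Add(-2, T), Rational(1, 2)) (Function('V')(T) = Pow(Add(T, -2), Rational(1, 2)) = Pow(Add(-2, T), Rational(1, 2)))
Mul(d, Add(Function('V')(2), 68)) = Mul(Rational(-44, 3), Add(Pow(Add(-2, 2), Rational(1, 2)), 68)) = Mul(Rational(-44, 3), Add(Pow(0, Rational(1, 2)), 68)) = Mul(Rational(-44, 3), Add(0, 68)) = Mul(Rational(-44, 3), 68) = Rational(-2992, 3)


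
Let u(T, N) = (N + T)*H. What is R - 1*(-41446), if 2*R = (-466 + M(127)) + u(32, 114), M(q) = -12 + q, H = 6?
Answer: 83417/2 ≈ 41709.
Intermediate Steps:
u(T, N) = 6*N + 6*T (u(T, N) = (N + T)*6 = 6*N + 6*T)
R = 525/2 (R = ((-466 + (-12 + 127)) + (6*114 + 6*32))/2 = ((-466 + 115) + (684 + 192))/2 = (-351 + 876)/2 = (½)*525 = 525/2 ≈ 262.50)
R - 1*(-41446) = 525/2 - 1*(-41446) = 525/2 + 41446 = 83417/2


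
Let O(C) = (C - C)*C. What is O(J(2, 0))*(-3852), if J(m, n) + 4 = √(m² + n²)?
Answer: 0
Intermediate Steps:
J(m, n) = -4 + √(m² + n²)
O(C) = 0 (O(C) = 0*C = 0)
O(J(2, 0))*(-3852) = 0*(-3852) = 0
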